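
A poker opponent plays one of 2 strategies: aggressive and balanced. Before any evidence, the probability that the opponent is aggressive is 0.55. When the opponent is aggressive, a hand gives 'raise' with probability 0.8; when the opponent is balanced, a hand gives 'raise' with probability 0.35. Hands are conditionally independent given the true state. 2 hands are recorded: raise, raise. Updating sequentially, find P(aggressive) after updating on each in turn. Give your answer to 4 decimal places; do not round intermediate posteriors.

0.8646

After 'raise': P(aggressive) = 0.8·0.5500 / (0.8·0.5500 + 0.35·0.4500) ≈ 0.7364
After 'raise': P(aggressive) = 0.8·0.7364 / (0.8·0.7364 + 0.35·0.2636) ≈ 0.8646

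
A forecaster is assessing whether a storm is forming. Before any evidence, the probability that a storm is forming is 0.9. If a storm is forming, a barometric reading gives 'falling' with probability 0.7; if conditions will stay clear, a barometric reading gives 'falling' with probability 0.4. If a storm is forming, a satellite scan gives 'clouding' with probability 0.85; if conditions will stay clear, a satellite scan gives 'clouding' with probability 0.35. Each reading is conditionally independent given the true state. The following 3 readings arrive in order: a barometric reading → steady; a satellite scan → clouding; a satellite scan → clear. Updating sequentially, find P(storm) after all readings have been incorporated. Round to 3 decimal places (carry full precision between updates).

After a barometric reading='steady': P(storm) = 0.3·0.9000 / (0.3·0.9000 + 0.6·0.1000) ≈ 0.8182
After a satellite scan='clouding': P(storm) = 0.85·0.8182 / (0.85·0.8182 + 0.35·0.1818) ≈ 0.9162
After a satellite scan='clear': P(storm) = 0.15·0.9162 / (0.15·0.9162 + 0.65·0.0838) ≈ 0.7161

0.716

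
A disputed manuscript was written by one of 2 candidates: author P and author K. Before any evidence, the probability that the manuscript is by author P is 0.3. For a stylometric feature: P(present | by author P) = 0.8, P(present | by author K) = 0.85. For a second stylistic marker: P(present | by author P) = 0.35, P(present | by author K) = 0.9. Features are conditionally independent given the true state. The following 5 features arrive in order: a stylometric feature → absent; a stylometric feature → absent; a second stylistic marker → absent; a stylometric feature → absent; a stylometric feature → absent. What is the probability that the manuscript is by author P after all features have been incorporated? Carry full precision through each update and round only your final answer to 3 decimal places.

0.898

After a stylometric feature='absent': P(author P) = 0.2·0.3000 / (0.2·0.3000 + 0.15·0.7000) ≈ 0.3636
After a stylometric feature='absent': P(author P) = 0.2·0.3636 / (0.2·0.3636 + 0.15·0.6364) ≈ 0.4324
After a second stylistic marker='absent': P(author P) = 0.65·0.4324 / (0.65·0.4324 + 0.1·0.5676) ≈ 0.8320
After a stylometric feature='absent': P(author P) = 0.2·0.8320 / (0.2·0.8320 + 0.15·0.1680) ≈ 0.8685
After a stylometric feature='absent': P(author P) = 0.2·0.8685 / (0.2·0.8685 + 0.15·0.1315) ≈ 0.8980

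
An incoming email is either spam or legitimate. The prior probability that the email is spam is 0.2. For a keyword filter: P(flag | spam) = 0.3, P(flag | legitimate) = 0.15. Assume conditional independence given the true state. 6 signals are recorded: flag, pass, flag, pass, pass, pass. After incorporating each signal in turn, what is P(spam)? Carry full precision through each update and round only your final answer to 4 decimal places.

After 'flag': P(spam) = 0.3·0.2000 / (0.3·0.2000 + 0.15·0.8000) ≈ 0.3333
After 'pass': P(spam) = 0.7·0.3333 / (0.7·0.3333 + 0.85·0.6667) ≈ 0.2917
After 'flag': P(spam) = 0.3·0.2917 / (0.3·0.2917 + 0.15·0.7083) ≈ 0.4516
After 'pass': P(spam) = 0.7·0.4516 / (0.7·0.4516 + 0.85·0.5484) ≈ 0.4041
After 'pass': P(spam) = 0.7·0.4041 / (0.7·0.4041 + 0.85·0.5959) ≈ 0.3584
After 'pass': P(spam) = 0.7·0.3584 / (0.7·0.3584 + 0.85·0.6416) ≈ 0.3150

0.3150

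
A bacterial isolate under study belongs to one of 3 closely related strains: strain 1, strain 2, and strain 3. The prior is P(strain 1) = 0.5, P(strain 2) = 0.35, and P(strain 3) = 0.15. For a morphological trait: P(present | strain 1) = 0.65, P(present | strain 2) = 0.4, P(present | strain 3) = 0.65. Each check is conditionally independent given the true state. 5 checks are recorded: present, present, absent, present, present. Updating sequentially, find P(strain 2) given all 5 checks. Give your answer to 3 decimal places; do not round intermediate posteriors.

Apply Bayes' rule sequentially, carrying P(strain 2) forward.
After 'present': normaliser = 0.65·0.5000 + 0.4·0.3500 + 0.65·0.1500; P(strain 1) ≈ 0.5778, P(strain 2) ≈ 0.2489, P(strain 3) ≈ 0.1733
After 'present': normaliser = 0.65·0.5778 + 0.4·0.2489 + 0.65·0.1733; P(strain 1) ≈ 0.6389, P(strain 2) ≈ 0.1694, P(strain 3) ≈ 0.1917
After 'absent': normaliser = 0.35·0.6389 + 0.6·0.1694 + 0.35·0.1917; P(strain 1) ≈ 0.5700, P(strain 2) ≈ 0.2590, P(strain 3) ≈ 0.1710
After 'present': normaliser = 0.65·0.5700 + 0.4·0.2590 + 0.65·0.1710; P(strain 1) ≈ 0.6330, P(strain 2) ≈ 0.1770, P(strain 3) ≈ 0.1899
After 'present': normaliser = 0.65·0.6330 + 0.4·0.1770 + 0.65·0.1899; P(strain 1) ≈ 0.6793, P(strain 2) ≈ 0.1169, P(strain 3) ≈ 0.2038

0.117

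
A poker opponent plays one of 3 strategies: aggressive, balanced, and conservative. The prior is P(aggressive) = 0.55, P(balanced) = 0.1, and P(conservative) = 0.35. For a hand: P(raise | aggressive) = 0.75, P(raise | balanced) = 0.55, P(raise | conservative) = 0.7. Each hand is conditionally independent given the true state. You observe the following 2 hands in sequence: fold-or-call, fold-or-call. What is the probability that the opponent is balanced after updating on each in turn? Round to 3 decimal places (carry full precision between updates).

After 'fold-or-call': normaliser = 0.25·0.5500 + 0.45·0.1000 + 0.3·0.3500; P(aggressive) ≈ 0.4783, P(balanced) ≈ 0.1565, P(conservative) ≈ 0.3652
After 'fold-or-call': normaliser = 0.25·0.4783 + 0.45·0.1565 + 0.3·0.3652; P(aggressive) ≈ 0.3991, P(balanced) ≈ 0.2351, P(conservative) ≈ 0.3657

0.235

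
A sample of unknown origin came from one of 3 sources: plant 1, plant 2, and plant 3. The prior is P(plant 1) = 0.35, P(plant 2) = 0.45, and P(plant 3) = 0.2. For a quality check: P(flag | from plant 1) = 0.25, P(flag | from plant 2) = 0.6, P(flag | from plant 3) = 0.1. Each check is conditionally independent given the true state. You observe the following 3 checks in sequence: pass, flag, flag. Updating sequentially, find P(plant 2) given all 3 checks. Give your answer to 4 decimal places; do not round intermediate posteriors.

After 'pass': normaliser = 0.75·0.3500 + 0.4·0.4500 + 0.9·0.2000; P(plant 1) ≈ 0.4217, P(plant 2) ≈ 0.2892, P(plant 3) ≈ 0.2892
After 'flag': normaliser = 0.25·0.4217 + 0.6·0.2892 + 0.1·0.2892; P(plant 1) ≈ 0.3425, P(plant 2) ≈ 0.5636, P(plant 3) ≈ 0.0939
After 'flag': normaliser = 0.25·0.3425 + 0.6·0.5636 + 0.1·0.0939; P(plant 1) ≈ 0.1977, P(plant 2) ≈ 0.7807, P(plant 3) ≈ 0.0217

0.7807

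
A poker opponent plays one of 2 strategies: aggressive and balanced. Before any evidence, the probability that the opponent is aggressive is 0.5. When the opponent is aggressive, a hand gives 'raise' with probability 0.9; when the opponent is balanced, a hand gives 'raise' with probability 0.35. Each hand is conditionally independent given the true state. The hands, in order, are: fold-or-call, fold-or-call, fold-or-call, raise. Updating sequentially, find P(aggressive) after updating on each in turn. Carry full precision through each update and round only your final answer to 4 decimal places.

0.0093

After 'fold-or-call': P(aggressive) = 0.1·0.5000 / (0.1·0.5000 + 0.65·0.5000) ≈ 0.1333
After 'fold-or-call': P(aggressive) = 0.1·0.1333 / (0.1·0.1333 + 0.65·0.8667) ≈ 0.0231
After 'fold-or-call': P(aggressive) = 0.1·0.0231 / (0.1·0.0231 + 0.65·0.9769) ≈ 0.0036
After 'raise': P(aggressive) = 0.9·0.0036 / (0.9·0.0036 + 0.35·0.9964) ≈ 0.0093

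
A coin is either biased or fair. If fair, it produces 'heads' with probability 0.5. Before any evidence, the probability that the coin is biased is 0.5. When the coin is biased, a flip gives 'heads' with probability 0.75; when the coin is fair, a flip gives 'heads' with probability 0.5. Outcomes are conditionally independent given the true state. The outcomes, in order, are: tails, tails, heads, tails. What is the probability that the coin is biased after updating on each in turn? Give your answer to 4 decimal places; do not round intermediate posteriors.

0.1579

Apply Bayes' rule sequentially, carrying P(biased) forward.
After 'tails': P(biased) = 0.25·0.5000 / (0.25·0.5000 + 0.5·0.5000) ≈ 0.3333
After 'tails': P(biased) = 0.25·0.3333 / (0.25·0.3333 + 0.5·0.6667) ≈ 0.2000
After 'heads': P(biased) = 0.75·0.2000 / (0.75·0.2000 + 0.5·0.8000) ≈ 0.2727
After 'tails': P(biased) = 0.25·0.2727 / (0.25·0.2727 + 0.5·0.7273) ≈ 0.1579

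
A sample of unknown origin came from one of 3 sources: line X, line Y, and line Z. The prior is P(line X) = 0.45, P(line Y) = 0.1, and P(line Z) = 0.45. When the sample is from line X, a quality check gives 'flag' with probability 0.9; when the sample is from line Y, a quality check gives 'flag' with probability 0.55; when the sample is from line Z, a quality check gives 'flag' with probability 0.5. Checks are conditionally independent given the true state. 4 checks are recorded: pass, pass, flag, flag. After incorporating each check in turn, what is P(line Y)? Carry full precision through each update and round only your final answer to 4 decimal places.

0.1616

After 'pass': normaliser = 0.1·0.4500 + 0.45·0.1000 + 0.5·0.4500; P(line X) ≈ 0.1429, P(line Y) ≈ 0.1429, P(line Z) ≈ 0.7143
After 'pass': normaliser = 0.1·0.1429 + 0.45·0.1429 + 0.5·0.7143; P(line X) ≈ 0.0328, P(line Y) ≈ 0.1475, P(line Z) ≈ 0.8197
After 'flag': normaliser = 0.9·0.0328 + 0.55·0.1475 + 0.5·0.8197; P(line X) ≈ 0.0567, P(line Y) ≈ 0.1559, P(line Z) ≈ 0.7874
After 'flag': normaliser = 0.9·0.0567 + 0.55·0.1559 + 0.5·0.7874; P(line X) ≈ 0.0962, P(line Y) ≈ 0.1616, P(line Z) ≈ 0.7422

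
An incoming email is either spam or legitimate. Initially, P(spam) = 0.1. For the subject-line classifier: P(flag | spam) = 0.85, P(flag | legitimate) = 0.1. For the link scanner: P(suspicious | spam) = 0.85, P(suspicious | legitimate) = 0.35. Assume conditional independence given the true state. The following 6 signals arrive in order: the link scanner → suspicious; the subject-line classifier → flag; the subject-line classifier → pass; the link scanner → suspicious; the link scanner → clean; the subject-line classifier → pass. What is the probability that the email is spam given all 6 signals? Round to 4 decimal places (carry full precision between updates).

0.0345

Each posterior becomes the prior for the next update.
After the link scanner='suspicious': P(spam) = 0.85·0.1000 / (0.85·0.1000 + 0.35·0.9000) ≈ 0.2125
After the subject-line classifier='flag': P(spam) = 0.85·0.2125 / (0.85·0.2125 + 0.1·0.7875) ≈ 0.6964
After the subject-line classifier='pass': P(spam) = 0.15·0.6964 / (0.15·0.6964 + 0.9·0.3036) ≈ 0.2766
After the link scanner='suspicious': P(spam) = 0.85·0.2766 / (0.85·0.2766 + 0.35·0.7234) ≈ 0.4814
After the link scanner='clean': P(spam) = 0.15·0.4814 / (0.15·0.4814 + 0.65·0.5186) ≈ 0.1764
After the subject-line classifier='pass': P(spam) = 0.15·0.1764 / (0.15·0.1764 + 0.9·0.8236) ≈ 0.0345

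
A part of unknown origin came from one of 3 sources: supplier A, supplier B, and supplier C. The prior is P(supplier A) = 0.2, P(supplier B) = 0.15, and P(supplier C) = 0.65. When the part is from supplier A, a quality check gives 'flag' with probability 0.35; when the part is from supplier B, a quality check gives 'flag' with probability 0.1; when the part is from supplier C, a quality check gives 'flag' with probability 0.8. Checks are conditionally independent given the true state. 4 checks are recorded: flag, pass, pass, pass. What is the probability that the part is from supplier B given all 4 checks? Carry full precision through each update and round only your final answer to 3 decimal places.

0.319

After 'flag': normaliser = 0.35·0.2000 + 0.1·0.1500 + 0.8·0.6500; P(supplier A) ≈ 0.1157, P(supplier B) ≈ 0.0248, P(supplier C) ≈ 0.8595
After 'pass': normaliser = 0.65·0.1157 + 0.9·0.0248 + 0.2·0.8595; P(supplier A) ≈ 0.2791, P(supplier B) ≈ 0.0828, P(supplier C) ≈ 0.6380
After 'pass': normaliser = 0.65·0.2791 + 0.9·0.0828 + 0.2·0.6380; P(supplier A) ≈ 0.4730, P(supplier B) ≈ 0.1943, P(supplier C) ≈ 0.3327
After 'pass': normaliser = 0.65·0.4730 + 0.9·0.1943 + 0.2·0.3327; P(supplier A) ≈ 0.5602, P(supplier B) ≈ 0.3186, P(supplier C) ≈ 0.1212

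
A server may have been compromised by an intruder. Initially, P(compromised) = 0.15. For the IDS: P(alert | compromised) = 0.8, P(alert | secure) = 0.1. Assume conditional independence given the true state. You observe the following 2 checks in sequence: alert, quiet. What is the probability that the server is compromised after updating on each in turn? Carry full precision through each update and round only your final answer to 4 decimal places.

0.2388

After 'alert': P(compromised) = 0.8·0.1500 / (0.8·0.1500 + 0.1·0.8500) ≈ 0.5854
After 'quiet': P(compromised) = 0.2·0.5854 / (0.2·0.5854 + 0.9·0.4146) ≈ 0.2388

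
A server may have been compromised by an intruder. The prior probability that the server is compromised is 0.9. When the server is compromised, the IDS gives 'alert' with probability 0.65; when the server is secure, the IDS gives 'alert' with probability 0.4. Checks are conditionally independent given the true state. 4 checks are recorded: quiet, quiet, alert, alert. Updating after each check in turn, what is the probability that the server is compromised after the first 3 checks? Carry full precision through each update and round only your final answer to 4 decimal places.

After 'quiet': P(compromised) = 0.35·0.9000 / (0.35·0.9000 + 0.6·0.1000) ≈ 0.8400
After 'quiet': P(compromised) = 0.35·0.8400 / (0.35·0.8400 + 0.6·0.1600) ≈ 0.7538
After 'alert': P(compromised) = 0.65·0.7538 / (0.65·0.7538 + 0.4·0.2462) ≈ 0.8327

0.8327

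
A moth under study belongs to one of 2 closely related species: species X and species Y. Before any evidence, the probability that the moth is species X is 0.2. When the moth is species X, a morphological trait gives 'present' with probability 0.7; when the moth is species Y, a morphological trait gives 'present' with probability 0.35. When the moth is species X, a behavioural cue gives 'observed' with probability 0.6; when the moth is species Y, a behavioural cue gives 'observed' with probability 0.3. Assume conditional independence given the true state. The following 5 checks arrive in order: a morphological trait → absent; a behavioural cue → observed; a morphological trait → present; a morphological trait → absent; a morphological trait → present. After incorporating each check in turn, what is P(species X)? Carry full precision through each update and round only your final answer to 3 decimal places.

0.299

After a morphological trait='absent': P(species X) = 0.3·0.2000 / (0.3·0.2000 + 0.65·0.8000) ≈ 0.1034
After a behavioural cue='observed': P(species X) = 0.6·0.1034 / (0.6·0.1034 + 0.3·0.8966) ≈ 0.1875
After a morphological trait='present': P(species X) = 0.7·0.1875 / (0.7·0.1875 + 0.35·0.8125) ≈ 0.3158
After a morphological trait='absent': P(species X) = 0.3·0.3158 / (0.3·0.3158 + 0.65·0.6842) ≈ 0.1756
After a morphological trait='present': P(species X) = 0.7·0.1756 / (0.7·0.1756 + 0.35·0.8244) ≈ 0.2988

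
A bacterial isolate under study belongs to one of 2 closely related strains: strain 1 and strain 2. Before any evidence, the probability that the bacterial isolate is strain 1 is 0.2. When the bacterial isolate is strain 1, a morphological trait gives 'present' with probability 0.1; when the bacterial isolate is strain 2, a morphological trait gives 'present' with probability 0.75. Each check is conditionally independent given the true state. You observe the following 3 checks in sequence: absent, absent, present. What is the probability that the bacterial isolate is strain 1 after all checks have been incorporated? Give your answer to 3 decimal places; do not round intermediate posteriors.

After 'absent': P(strain 1) = 0.9·0.2000 / (0.9·0.2000 + 0.25·0.8000) ≈ 0.4737
After 'absent': P(strain 1) = 0.9·0.4737 / (0.9·0.4737 + 0.25·0.5263) ≈ 0.7642
After 'present': P(strain 1) = 0.1·0.7642 / (0.1·0.7642 + 0.75·0.2358) ≈ 0.3017

0.302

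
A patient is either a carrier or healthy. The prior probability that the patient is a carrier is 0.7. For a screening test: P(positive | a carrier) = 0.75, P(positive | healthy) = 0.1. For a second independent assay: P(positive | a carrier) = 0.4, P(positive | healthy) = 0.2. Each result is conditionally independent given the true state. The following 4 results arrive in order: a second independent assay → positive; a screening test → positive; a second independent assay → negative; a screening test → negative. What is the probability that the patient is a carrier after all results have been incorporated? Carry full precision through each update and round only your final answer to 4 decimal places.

0.8794

After a second independent assay='positive': P(carrier) = 0.4·0.7000 / (0.4·0.7000 + 0.2·0.3000) ≈ 0.8235
After a screening test='positive': P(carrier) = 0.75·0.8235 / (0.75·0.8235 + 0.1·0.1765) ≈ 0.9722
After a second independent assay='negative': P(carrier) = 0.6·0.9722 / (0.6·0.9722 + 0.8·0.0278) ≈ 0.9633
After a screening test='negative': P(carrier) = 0.25·0.9633 / (0.25·0.9633 + 0.9·0.0367) ≈ 0.8794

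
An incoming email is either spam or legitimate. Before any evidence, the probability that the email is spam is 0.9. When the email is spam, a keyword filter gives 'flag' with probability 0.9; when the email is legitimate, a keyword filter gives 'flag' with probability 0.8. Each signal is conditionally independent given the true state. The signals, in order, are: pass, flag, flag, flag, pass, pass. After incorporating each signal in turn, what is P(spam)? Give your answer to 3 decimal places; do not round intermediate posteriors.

0.616

After 'pass': P(spam) = 0.1·0.9000 / (0.1·0.9000 + 0.2·0.1000) ≈ 0.8182
After 'flag': P(spam) = 0.9·0.8182 / (0.9·0.8182 + 0.8·0.1818) ≈ 0.8351
After 'flag': P(spam) = 0.9·0.8351 / (0.9·0.8351 + 0.8·0.1649) ≈ 0.8506
After 'flag': P(spam) = 0.9·0.8506 / (0.9·0.8506 + 0.8·0.1494) ≈ 0.8650
After 'pass': P(spam) = 0.1·0.8650 / (0.1·0.8650 + 0.2·0.1350) ≈ 0.7621
After 'pass': P(spam) = 0.1·0.7621 / (0.1·0.7621 + 0.2·0.2379) ≈ 0.6157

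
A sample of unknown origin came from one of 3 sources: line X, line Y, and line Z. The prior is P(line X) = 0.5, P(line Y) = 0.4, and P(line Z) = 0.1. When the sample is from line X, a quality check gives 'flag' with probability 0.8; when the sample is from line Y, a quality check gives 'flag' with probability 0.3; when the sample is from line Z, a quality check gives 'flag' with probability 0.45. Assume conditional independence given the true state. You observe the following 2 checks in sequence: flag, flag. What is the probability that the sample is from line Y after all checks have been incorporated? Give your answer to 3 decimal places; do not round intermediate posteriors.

After 'flag': normaliser = 0.8·0.5000 + 0.3·0.4000 + 0.45·0.1000; P(line X) ≈ 0.7080, P(line Y) ≈ 0.2124, P(line Z) ≈ 0.0796
After 'flag': normaliser = 0.8·0.7080 + 0.3·0.2124 + 0.45·0.0796; P(line X) ≈ 0.8505, P(line Y) ≈ 0.0957, P(line Z) ≈ 0.0538

0.096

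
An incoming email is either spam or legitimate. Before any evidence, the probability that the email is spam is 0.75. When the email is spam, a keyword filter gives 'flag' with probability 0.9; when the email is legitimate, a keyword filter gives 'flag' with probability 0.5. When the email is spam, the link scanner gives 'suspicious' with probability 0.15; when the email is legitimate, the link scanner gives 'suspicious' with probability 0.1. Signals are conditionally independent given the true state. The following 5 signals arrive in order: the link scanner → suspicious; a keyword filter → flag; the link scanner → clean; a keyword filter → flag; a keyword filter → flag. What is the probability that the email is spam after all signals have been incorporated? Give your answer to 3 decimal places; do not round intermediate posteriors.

0.961

Apply Bayes' rule sequentially, carrying P(spam) forward.
After the link scanner='suspicious': P(spam) = 0.15·0.7500 / (0.15·0.7500 + 0.1·0.2500) ≈ 0.8182
After a keyword filter='flag': P(spam) = 0.9·0.8182 / (0.9·0.8182 + 0.5·0.1818) ≈ 0.8901
After the link scanner='clean': P(spam) = 0.85·0.8901 / (0.85·0.8901 + 0.9·0.1099) ≈ 0.8844
After a keyword filter='flag': P(spam) = 0.9·0.8844 / (0.9·0.8844 + 0.5·0.1156) ≈ 0.9323
After a keyword filter='flag': P(spam) = 0.9·0.9323 / (0.9·0.9323 + 0.5·0.0677) ≈ 0.9612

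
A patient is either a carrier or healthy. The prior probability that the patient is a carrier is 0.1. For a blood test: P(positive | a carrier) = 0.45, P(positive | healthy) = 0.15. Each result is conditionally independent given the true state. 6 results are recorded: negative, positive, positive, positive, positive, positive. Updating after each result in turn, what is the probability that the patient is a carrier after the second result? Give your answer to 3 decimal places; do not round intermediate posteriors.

0.177

After 'negative': P(carrier) = 0.55·0.1000 / (0.55·0.1000 + 0.85·0.9000) ≈ 0.0671
After 'positive': P(carrier) = 0.45·0.0671 / (0.45·0.0671 + 0.15·0.9329) ≈ 0.1774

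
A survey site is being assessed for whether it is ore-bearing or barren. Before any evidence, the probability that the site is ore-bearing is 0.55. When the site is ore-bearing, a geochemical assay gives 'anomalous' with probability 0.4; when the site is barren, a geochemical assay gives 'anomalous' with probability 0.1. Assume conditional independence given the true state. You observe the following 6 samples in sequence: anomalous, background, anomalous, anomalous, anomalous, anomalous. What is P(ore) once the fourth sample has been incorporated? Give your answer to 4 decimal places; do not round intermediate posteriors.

After 'anomalous': P(ore) = 0.4·0.5500 / (0.4·0.5500 + 0.1·0.4500) ≈ 0.8302
After 'background': P(ore) = 0.6·0.8302 / (0.6·0.8302 + 0.9·0.1698) ≈ 0.7652
After 'anomalous': P(ore) = 0.4·0.7652 / (0.4·0.7652 + 0.1·0.2348) ≈ 0.9288
After 'anomalous': P(ore) = 0.4·0.9288 / (0.4·0.9288 + 0.1·0.0712) ≈ 0.9812

0.9812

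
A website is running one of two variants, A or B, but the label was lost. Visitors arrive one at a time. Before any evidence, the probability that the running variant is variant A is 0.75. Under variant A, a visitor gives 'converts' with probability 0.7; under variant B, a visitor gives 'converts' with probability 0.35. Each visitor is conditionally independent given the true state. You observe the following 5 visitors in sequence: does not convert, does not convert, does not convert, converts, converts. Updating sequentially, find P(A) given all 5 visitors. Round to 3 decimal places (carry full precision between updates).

After 'does not convert': P(A) = 0.3·0.7500 / (0.3·0.7500 + 0.65·0.2500) ≈ 0.5806
After 'does not convert': P(A) = 0.3·0.5806 / (0.3·0.5806 + 0.65·0.4194) ≈ 0.3899
After 'does not convert': P(A) = 0.3·0.3899 / (0.3·0.3899 + 0.65·0.6101) ≈ 0.2278
After 'converts': P(A) = 0.7·0.2278 / (0.7·0.2278 + 0.35·0.7722) ≈ 0.3710
After 'converts': P(A) = 0.7·0.3710 / (0.7·0.3710 + 0.35·0.6290) ≈ 0.5412

0.541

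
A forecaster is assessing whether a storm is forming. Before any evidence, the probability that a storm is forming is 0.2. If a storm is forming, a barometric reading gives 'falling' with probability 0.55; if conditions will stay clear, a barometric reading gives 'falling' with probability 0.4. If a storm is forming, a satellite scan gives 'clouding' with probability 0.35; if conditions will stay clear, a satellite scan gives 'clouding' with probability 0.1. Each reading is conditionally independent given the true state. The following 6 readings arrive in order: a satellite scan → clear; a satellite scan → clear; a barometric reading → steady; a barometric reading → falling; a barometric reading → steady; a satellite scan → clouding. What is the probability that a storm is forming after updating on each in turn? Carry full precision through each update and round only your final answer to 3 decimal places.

Apply Bayes' rule sequentially, carrying P(storm) forward.
After a satellite scan='clear': P(storm) = 0.65·0.2000 / (0.65·0.2000 + 0.9·0.8000) ≈ 0.1529
After a satellite scan='clear': P(storm) = 0.65·0.1529 / (0.65·0.1529 + 0.9·0.8471) ≈ 0.1154
After a barometric reading='steady': P(storm) = 0.45·0.1154 / (0.45·0.1154 + 0.6·0.8846) ≈ 0.0891
After a barometric reading='falling': P(storm) = 0.55·0.0891 / (0.55·0.0891 + 0.4·0.9109) ≈ 0.1185
After a barometric reading='steady': P(storm) = 0.45·0.1185 / (0.45·0.1185 + 0.6·0.8815) ≈ 0.0916
After a satellite scan='clouding': P(storm) = 0.35·0.0916 / (0.35·0.0916 + 0.1·0.9084) ≈ 0.2609

0.261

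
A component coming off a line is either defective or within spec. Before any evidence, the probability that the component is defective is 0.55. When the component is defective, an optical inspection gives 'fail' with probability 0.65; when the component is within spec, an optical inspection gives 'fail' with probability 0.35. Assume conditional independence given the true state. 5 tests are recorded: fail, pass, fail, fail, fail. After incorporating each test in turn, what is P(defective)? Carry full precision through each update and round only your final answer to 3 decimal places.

0.887

After 'fail': P(defective) = 0.65·0.5500 / (0.65·0.5500 + 0.35·0.4500) ≈ 0.6942
After 'pass': P(defective) = 0.35·0.6942 / (0.35·0.6942 + 0.65·0.3058) ≈ 0.5500
After 'fail': P(defective) = 0.65·0.5500 / (0.65·0.5500 + 0.35·0.4500) ≈ 0.6942
After 'fail': P(defective) = 0.65·0.6942 / (0.65·0.6942 + 0.35·0.3058) ≈ 0.8083
After 'fail': P(defective) = 0.65·0.8083 / (0.65·0.8083 + 0.35·0.1917) ≈ 0.8867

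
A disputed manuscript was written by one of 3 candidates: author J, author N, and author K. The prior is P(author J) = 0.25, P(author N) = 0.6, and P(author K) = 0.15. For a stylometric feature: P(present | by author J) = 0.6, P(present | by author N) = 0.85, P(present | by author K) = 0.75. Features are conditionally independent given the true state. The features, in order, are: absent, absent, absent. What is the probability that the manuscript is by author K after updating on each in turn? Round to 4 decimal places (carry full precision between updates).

After 'absent': normaliser = 0.4·0.2500 + 0.15·0.6000 + 0.25·0.1500; P(author J) ≈ 0.4396, P(author N) ≈ 0.3956, P(author K) ≈ 0.1648
After 'absent': normaliser = 0.4·0.4396 + 0.15·0.3956 + 0.25·0.1648; P(author J) ≈ 0.6362, P(author N) ≈ 0.2147, P(author K) ≈ 0.1491
After 'absent': normaliser = 0.4·0.6362 + 0.15·0.2147 + 0.25·0.1491; P(author J) ≈ 0.7855, P(author N) ≈ 0.0994, P(author K) ≈ 0.1151

0.1151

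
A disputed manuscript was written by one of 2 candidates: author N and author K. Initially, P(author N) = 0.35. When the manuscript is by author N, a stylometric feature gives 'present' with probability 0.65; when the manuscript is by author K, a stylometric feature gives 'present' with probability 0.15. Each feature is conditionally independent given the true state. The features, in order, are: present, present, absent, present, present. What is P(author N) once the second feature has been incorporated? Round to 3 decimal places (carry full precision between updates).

0.910

Apply Bayes' rule sequentially, carrying P(author N) forward.
After 'present': P(author N) = 0.65·0.3500 / (0.65·0.3500 + 0.15·0.6500) ≈ 0.7000
After 'present': P(author N) = 0.65·0.7000 / (0.65·0.7000 + 0.15·0.3000) ≈ 0.9100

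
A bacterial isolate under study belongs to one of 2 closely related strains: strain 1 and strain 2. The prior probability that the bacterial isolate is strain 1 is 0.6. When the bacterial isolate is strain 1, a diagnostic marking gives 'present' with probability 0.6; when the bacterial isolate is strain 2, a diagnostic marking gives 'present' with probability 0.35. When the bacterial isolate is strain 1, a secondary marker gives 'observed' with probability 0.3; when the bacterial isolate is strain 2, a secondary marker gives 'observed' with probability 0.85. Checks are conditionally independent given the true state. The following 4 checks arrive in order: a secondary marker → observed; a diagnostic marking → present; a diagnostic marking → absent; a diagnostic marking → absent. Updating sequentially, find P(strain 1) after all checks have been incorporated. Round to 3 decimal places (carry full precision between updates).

0.256

After a secondary marker='observed': P(strain 1) = 0.3·0.6000 / (0.3·0.6000 + 0.85·0.4000) ≈ 0.3462
After a diagnostic marking='present': P(strain 1) = 0.6·0.3462 / (0.6·0.3462 + 0.35·0.6538) ≈ 0.4758
After a diagnostic marking='absent': P(strain 1) = 0.4·0.4758 / (0.4·0.4758 + 0.65·0.5242) ≈ 0.3584
After a diagnostic marking='absent': P(strain 1) = 0.4·0.3584 / (0.4·0.3584 + 0.65·0.6416) ≈ 0.2558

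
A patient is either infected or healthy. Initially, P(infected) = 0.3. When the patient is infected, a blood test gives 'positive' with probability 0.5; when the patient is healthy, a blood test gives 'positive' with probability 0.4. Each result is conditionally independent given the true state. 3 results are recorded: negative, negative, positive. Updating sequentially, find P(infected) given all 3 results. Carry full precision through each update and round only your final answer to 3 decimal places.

0.271

After 'negative': P(infected) = 0.5·0.3000 / (0.5·0.3000 + 0.6·0.7000) ≈ 0.2632
After 'negative': P(infected) = 0.5·0.2632 / (0.5·0.2632 + 0.6·0.7368) ≈ 0.2294
After 'positive': P(infected) = 0.5·0.2294 / (0.5·0.2294 + 0.4·0.7706) ≈ 0.2711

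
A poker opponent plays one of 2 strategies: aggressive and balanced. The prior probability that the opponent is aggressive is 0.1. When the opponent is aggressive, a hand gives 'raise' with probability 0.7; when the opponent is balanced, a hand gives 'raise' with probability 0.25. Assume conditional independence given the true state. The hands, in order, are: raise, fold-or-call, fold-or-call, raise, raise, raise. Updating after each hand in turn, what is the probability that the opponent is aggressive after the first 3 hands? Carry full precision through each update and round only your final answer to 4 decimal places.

After 'raise': P(aggressive) = 0.7·0.1000 / (0.7·0.1000 + 0.25·0.9000) ≈ 0.2373
After 'fold-or-call': P(aggressive) = 0.3·0.2373 / (0.3·0.2373 + 0.75·0.7627) ≈ 0.1107
After 'fold-or-call': P(aggressive) = 0.3·0.1107 / (0.3·0.1107 + 0.75·0.8893) ≈ 0.0474

0.0474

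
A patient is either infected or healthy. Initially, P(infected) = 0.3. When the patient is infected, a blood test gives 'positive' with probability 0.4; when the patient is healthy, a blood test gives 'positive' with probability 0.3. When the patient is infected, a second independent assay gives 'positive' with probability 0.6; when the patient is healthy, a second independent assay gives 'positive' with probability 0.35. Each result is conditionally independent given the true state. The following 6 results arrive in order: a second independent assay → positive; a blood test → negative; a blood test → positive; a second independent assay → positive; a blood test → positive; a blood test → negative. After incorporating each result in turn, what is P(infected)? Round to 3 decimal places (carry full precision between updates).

After a second independent assay='positive': P(infected) = 0.6·0.3000 / (0.6·0.3000 + 0.35·0.7000) ≈ 0.4235
After a blood test='negative': P(infected) = 0.6·0.4235 / (0.6·0.4235 + 0.7·0.5765) ≈ 0.3864
After a blood test='positive': P(infected) = 0.4·0.3864 / (0.4·0.3864 + 0.3·0.6136) ≈ 0.4564
After a second independent assay='positive': P(infected) = 0.6·0.4564 / (0.6·0.4564 + 0.35·0.5436) ≈ 0.5901
After a blood test='positive': P(infected) = 0.4·0.5901 / (0.4·0.5901 + 0.3·0.4099) ≈ 0.6574
After a blood test='negative': P(infected) = 0.6·0.6574 / (0.6·0.6574 + 0.7·0.3426) ≈ 0.6219

0.622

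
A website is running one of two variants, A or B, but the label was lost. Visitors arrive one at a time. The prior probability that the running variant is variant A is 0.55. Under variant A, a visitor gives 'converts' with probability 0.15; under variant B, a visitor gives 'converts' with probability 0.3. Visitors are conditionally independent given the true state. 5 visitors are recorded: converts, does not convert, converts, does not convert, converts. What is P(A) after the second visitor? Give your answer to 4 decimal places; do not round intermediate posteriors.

0.4260

After 'converts': P(A) = 0.15·0.5500 / (0.15·0.5500 + 0.3·0.4500) ≈ 0.3793
After 'does not convert': P(A) = 0.85·0.3793 / (0.85·0.3793 + 0.7·0.6207) ≈ 0.4260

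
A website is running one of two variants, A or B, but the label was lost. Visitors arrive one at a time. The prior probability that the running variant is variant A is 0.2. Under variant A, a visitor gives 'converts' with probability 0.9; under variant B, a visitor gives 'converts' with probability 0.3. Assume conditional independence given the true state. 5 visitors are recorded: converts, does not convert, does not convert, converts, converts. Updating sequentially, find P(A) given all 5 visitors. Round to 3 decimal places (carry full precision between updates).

After 'converts': P(A) = 0.9·0.2000 / (0.9·0.2000 + 0.3·0.8000) ≈ 0.4286
After 'does not convert': P(A) = 0.1·0.4286 / (0.1·0.4286 + 0.7·0.5714) ≈ 0.0968
After 'does not convert': P(A) = 0.1·0.0968 / (0.1·0.0968 + 0.7·0.9032) ≈ 0.0151
After 'converts': P(A) = 0.9·0.0151 / (0.9·0.0151 + 0.3·0.9849) ≈ 0.0439
After 'converts': P(A) = 0.9·0.0439 / (0.9·0.0439 + 0.3·0.9561) ≈ 0.1211

0.121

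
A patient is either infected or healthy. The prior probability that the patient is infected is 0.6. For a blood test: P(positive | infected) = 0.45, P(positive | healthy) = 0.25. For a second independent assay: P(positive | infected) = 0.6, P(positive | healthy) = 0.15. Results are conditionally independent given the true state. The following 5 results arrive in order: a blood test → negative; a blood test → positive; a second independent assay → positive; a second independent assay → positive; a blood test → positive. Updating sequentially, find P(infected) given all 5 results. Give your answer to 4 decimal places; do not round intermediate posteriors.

Each posterior becomes the prior for the next update.
After a blood test='negative': P(infected) = 0.55·0.6000 / (0.55·0.6000 + 0.75·0.4000) ≈ 0.5238
After a blood test='positive': P(infected) = 0.45·0.5238 / (0.45·0.5238 + 0.25·0.4762) ≈ 0.6644
After a second independent assay='positive': P(infected) = 0.6·0.6644 / (0.6·0.6644 + 0.15·0.3356) ≈ 0.8879
After a second independent assay='positive': P(infected) = 0.6·0.8879 / (0.6·0.8879 + 0.15·0.1121) ≈ 0.9694
After a blood test='positive': P(infected) = 0.45·0.9694 / (0.45·0.9694 + 0.25·0.0306) ≈ 0.9828

0.9828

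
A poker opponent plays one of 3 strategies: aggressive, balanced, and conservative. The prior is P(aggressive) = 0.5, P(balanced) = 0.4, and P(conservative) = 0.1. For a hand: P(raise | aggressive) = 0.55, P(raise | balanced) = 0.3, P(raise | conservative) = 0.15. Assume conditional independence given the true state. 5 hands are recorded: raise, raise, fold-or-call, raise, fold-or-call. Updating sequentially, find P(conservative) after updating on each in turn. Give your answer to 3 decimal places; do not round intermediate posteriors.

After 'raise': normaliser = 0.55·0.5000 + 0.3·0.4000 + 0.15·0.1000; P(aggressive) ≈ 0.6707, P(balanced) ≈ 0.2927, P(conservative) ≈ 0.0366
After 'raise': normaliser = 0.55·0.6707 + 0.3·0.2927 + 0.15·0.0366; P(aggressive) ≈ 0.7982, P(balanced) ≈ 0.1900, P(conservative) ≈ 0.0119
After 'fold-or-call': normaliser = 0.45·0.7982 + 0.7·0.1900 + 0.85·0.0119; P(aggressive) ≈ 0.7151, P(balanced) ≈ 0.2648, P(conservative) ≈ 0.0201
After 'raise': normaliser = 0.55·0.7151 + 0.3·0.2648 + 0.15·0.0201; P(aggressive) ≈ 0.8267, P(balanced) ≈ 0.1670, P(conservative) ≈ 0.0063
After 'fold-or-call': normaliser = 0.45·0.8267 + 0.7·0.1670 + 0.85·0.0063; P(aggressive) ≈ 0.7527, P(balanced) ≈ 0.2364, P(conservative) ≈ 0.0109

0.011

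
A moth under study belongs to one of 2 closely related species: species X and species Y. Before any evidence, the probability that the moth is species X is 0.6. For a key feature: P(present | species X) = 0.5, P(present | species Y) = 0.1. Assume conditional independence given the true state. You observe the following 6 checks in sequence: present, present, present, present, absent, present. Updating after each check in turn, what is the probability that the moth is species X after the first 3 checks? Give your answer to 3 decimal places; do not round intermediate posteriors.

0.995

After 'present': P(species X) = 0.5·0.6000 / (0.5·0.6000 + 0.1·0.4000) ≈ 0.8824
After 'present': P(species X) = 0.5·0.8824 / (0.5·0.8824 + 0.1·0.1176) ≈ 0.9740
After 'present': P(species X) = 0.5·0.9740 / (0.5·0.9740 + 0.1·0.0260) ≈ 0.9947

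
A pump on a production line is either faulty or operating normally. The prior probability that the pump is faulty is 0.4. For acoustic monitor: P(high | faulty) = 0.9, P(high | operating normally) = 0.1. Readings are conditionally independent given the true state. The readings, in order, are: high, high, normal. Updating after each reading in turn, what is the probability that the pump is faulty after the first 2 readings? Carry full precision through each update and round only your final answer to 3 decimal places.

After 'high': P(faulty) = 0.9·0.4000 / (0.9·0.4000 + 0.1·0.6000) ≈ 0.8571
After 'high': P(faulty) = 0.9·0.8571 / (0.9·0.8571 + 0.1·0.1429) ≈ 0.9818

0.982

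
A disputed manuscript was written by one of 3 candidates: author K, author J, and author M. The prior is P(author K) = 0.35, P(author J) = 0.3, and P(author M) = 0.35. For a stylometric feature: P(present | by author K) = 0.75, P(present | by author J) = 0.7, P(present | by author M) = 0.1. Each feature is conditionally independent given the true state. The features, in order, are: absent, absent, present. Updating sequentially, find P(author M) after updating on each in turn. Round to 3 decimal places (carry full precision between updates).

0.445

After 'absent': normaliser = 0.25·0.3500 + 0.3·0.3000 + 0.9·0.3500; P(author K) ≈ 0.1777, P(author J) ≈ 0.1827, P(author M) ≈ 0.6396
After 'absent': normaliser = 0.25·0.1777 + 0.3·0.1827 + 0.9·0.6396; P(author K) ≈ 0.0658, P(author J) ≈ 0.0812, P(author M) ≈ 0.8530
After 'present': normaliser = 0.75·0.0658 + 0.7·0.0812 + 0.1·0.8530; P(author K) ≈ 0.2577, P(author J) ≈ 0.2969, P(author M) ≈ 0.4454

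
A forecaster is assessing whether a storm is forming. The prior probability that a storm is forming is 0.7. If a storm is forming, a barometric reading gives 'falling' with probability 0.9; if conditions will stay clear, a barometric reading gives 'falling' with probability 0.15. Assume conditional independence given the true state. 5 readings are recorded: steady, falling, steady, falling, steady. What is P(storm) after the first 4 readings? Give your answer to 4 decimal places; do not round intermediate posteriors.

After 'steady': P(storm) = 0.1·0.7000 / (0.1·0.7000 + 0.85·0.3000) ≈ 0.2154
After 'falling': P(storm) = 0.9·0.2154 / (0.9·0.2154 + 0.15·0.7846) ≈ 0.6222
After 'steady': P(storm) = 0.1·0.6222 / (0.1·0.6222 + 0.85·0.3778) ≈ 0.1623
After 'falling': P(storm) = 0.9·0.1623 / (0.9·0.1623 + 0.15·0.8377) ≈ 0.5376

0.5376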